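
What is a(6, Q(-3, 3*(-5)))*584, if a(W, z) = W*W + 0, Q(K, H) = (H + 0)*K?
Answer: 21024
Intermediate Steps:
Q(K, H) = H*K
a(W, z) = W² (a(W, z) = W² + 0 = W²)
a(6, Q(-3, 3*(-5)))*584 = 6²*584 = 36*584 = 21024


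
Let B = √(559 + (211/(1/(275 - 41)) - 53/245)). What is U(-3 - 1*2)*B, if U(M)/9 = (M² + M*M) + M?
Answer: 162*√15291915/7 ≈ 90500.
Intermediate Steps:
U(M) = 9*M + 18*M² (U(M) = 9*((M² + M*M) + M) = 9*((M² + M²) + M) = 9*(2*M² + M) = 9*(M + 2*M²) = 9*M + 18*M²)
B = 2*√15291915/35 (B = √(559 + (211/(1/234) - 53*1/245)) = √(559 + (211/(1/234) - 53/245)) = √(559 + (211*234 - 53/245)) = √(559 + (49374 - 53/245)) = √(559 + 12096577/245) = √(12233532/245) = 2*√15291915/35 ≈ 223.46)
U(-3 - 1*2)*B = (9*(-3 - 1*2)*(1 + 2*(-3 - 1*2)))*(2*√15291915/35) = (9*(-3 - 2)*(1 + 2*(-3 - 2)))*(2*√15291915/35) = (9*(-5)*(1 + 2*(-5)))*(2*√15291915/35) = (9*(-5)*(1 - 10))*(2*√15291915/35) = (9*(-5)*(-9))*(2*√15291915/35) = 405*(2*√15291915/35) = 162*√15291915/7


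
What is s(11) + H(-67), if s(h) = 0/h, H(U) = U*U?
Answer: 4489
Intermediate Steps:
H(U) = U**2
s(h) = 0
s(11) + H(-67) = 0 + (-67)**2 = 0 + 4489 = 4489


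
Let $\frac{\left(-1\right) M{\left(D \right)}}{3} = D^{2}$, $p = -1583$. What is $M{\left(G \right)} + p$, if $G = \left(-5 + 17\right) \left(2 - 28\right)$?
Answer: $-293615$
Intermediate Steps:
$G = -312$ ($G = 12 \left(-26\right) = -312$)
$M{\left(D \right)} = - 3 D^{2}$
$M{\left(G \right)} + p = - 3 \left(-312\right)^{2} - 1583 = \left(-3\right) 97344 - 1583 = -292032 - 1583 = -293615$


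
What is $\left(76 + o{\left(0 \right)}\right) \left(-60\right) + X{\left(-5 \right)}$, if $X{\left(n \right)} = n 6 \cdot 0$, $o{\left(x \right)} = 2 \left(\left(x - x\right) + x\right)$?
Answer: $-4560$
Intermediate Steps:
$o{\left(x \right)} = 2 x$ ($o{\left(x \right)} = 2 \left(0 + x\right) = 2 x$)
$X{\left(n \right)} = 0$ ($X{\left(n \right)} = 6 n 0 = 0$)
$\left(76 + o{\left(0 \right)}\right) \left(-60\right) + X{\left(-5 \right)} = \left(76 + 2 \cdot 0\right) \left(-60\right) + 0 = \left(76 + 0\right) \left(-60\right) + 0 = 76 \left(-60\right) + 0 = -4560 + 0 = -4560$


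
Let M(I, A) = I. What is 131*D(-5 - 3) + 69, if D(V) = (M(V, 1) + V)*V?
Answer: 16837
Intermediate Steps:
D(V) = 2*V**2 (D(V) = (V + V)*V = (2*V)*V = 2*V**2)
131*D(-5 - 3) + 69 = 131*(2*(-5 - 3)**2) + 69 = 131*(2*(-8)**2) + 69 = 131*(2*64) + 69 = 131*128 + 69 = 16768 + 69 = 16837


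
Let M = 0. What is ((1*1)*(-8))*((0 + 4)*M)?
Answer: 0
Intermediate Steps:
((1*1)*(-8))*((0 + 4)*M) = ((1*1)*(-8))*((0 + 4)*0) = (1*(-8))*(4*0) = -8*0 = 0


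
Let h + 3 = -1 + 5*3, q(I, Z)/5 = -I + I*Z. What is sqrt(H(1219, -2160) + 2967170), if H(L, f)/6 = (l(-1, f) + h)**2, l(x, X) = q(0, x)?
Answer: 2*sqrt(741974) ≈ 1722.8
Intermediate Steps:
q(I, Z) = -5*I + 5*I*Z (q(I, Z) = 5*(-I + I*Z) = -5*I + 5*I*Z)
l(x, X) = 0 (l(x, X) = 5*0*(-1 + x) = 0)
h = 11 (h = -3 + (-1 + 5*3) = -3 + (-1 + 15) = -3 + 14 = 11)
H(L, f) = 726 (H(L, f) = 6*(0 + 11)**2 = 6*11**2 = 6*121 = 726)
sqrt(H(1219, -2160) + 2967170) = sqrt(726 + 2967170) = sqrt(2967896) = 2*sqrt(741974)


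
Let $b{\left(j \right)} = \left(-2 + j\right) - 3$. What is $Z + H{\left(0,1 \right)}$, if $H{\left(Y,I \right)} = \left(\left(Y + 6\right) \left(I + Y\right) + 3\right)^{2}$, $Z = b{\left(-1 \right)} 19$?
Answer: $-33$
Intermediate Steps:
$b{\left(j \right)} = -5 + j$
$Z = -114$ ($Z = \left(-5 - 1\right) 19 = \left(-6\right) 19 = -114$)
$H{\left(Y,I \right)} = \left(3 + \left(6 + Y\right) \left(I + Y\right)\right)^{2}$ ($H{\left(Y,I \right)} = \left(\left(6 + Y\right) \left(I + Y\right) + 3\right)^{2} = \left(3 + \left(6 + Y\right) \left(I + Y\right)\right)^{2}$)
$Z + H{\left(0,1 \right)} = -114 + \left(3 + 0^{2} + 6 \cdot 1 + 6 \cdot 0 + 1 \cdot 0\right)^{2} = -114 + \left(3 + 0 + 6 + 0 + 0\right)^{2} = -114 + 9^{2} = -114 + 81 = -33$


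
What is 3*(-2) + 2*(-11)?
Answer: -28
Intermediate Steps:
3*(-2) + 2*(-11) = -6 - 22 = -28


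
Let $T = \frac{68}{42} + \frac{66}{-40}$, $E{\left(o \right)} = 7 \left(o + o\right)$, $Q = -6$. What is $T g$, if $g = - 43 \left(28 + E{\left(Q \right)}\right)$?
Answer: $- \frac{1118}{15} \approx -74.533$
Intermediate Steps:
$E{\left(o \right)} = 14 o$ ($E{\left(o \right)} = 7 \cdot 2 o = 14 o$)
$T = - \frac{13}{420}$ ($T = 68 \cdot \frac{1}{42} + 66 \left(- \frac{1}{40}\right) = \frac{34}{21} - \frac{33}{20} = - \frac{13}{420} \approx -0.030952$)
$g = 2408$ ($g = - 43 \left(28 + 14 \left(-6\right)\right) = - 43 \left(28 - 84\right) = \left(-43\right) \left(-56\right) = 2408$)
$T g = \left(- \frac{13}{420}\right) 2408 = - \frac{1118}{15}$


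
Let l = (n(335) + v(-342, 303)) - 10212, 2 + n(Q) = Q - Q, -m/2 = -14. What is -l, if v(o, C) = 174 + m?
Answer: 10012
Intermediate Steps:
m = 28 (m = -2*(-14) = 28)
n(Q) = -2 (n(Q) = -2 + (Q - Q) = -2 + 0 = -2)
v(o, C) = 202 (v(o, C) = 174 + 28 = 202)
l = -10012 (l = (-2 + 202) - 10212 = 200 - 10212 = -10012)
-l = -1*(-10012) = 10012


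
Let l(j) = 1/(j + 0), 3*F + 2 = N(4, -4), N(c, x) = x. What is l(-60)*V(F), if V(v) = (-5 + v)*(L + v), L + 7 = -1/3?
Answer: -49/45 ≈ -1.0889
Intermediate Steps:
F = -2 (F = -⅔ + (⅓)*(-4) = -⅔ - 4/3 = -2)
L = -22/3 (L = -7 - 1/3 = -7 - 1*⅓ = -7 - ⅓ = -22/3 ≈ -7.3333)
l(j) = 1/j
V(v) = (-5 + v)*(-22/3 + v)
l(-60)*V(F) = (110/3 + (-2)² - 37/3*(-2))/(-60) = -(110/3 + 4 + 74/3)/60 = -1/60*196/3 = -49/45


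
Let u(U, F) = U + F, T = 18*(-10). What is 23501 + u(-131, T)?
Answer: 23190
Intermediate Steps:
T = -180
u(U, F) = F + U
23501 + u(-131, T) = 23501 + (-180 - 131) = 23501 - 311 = 23190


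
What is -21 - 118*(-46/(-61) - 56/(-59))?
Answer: -13541/61 ≈ -221.98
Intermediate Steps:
-21 - 118*(-46/(-61) - 56/(-59)) = -21 - 118*(-46*(-1/61) - 56*(-1/59)) = -21 - 118*(46/61 + 56/59) = -21 - 118*6130/3599 = -21 - 12260/61 = -13541/61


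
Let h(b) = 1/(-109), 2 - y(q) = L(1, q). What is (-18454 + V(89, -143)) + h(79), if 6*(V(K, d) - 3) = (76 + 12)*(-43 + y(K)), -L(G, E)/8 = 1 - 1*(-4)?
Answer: -6038276/327 ≈ -18466.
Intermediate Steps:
L(G, E) = -40 (L(G, E) = -8*(1 - 1*(-4)) = -8*(1 + 4) = -8*5 = -40)
y(q) = 42 (y(q) = 2 - 1*(-40) = 2 + 40 = 42)
h(b) = -1/109
V(K, d) = -35/3 (V(K, d) = 3 + ((76 + 12)*(-43 + 42))/6 = 3 + (88*(-1))/6 = 3 + (⅙)*(-88) = 3 - 44/3 = -35/3)
(-18454 + V(89, -143)) + h(79) = (-18454 - 35/3) - 1/109 = -55397/3 - 1/109 = -6038276/327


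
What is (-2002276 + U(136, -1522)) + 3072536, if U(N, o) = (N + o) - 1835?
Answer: 1067039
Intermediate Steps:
U(N, o) = -1835 + N + o
(-2002276 + U(136, -1522)) + 3072536 = (-2002276 + (-1835 + 136 - 1522)) + 3072536 = (-2002276 - 3221) + 3072536 = -2005497 + 3072536 = 1067039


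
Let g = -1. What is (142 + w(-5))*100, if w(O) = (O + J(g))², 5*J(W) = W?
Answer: 16904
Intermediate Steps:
J(W) = W/5
w(O) = (-⅕ + O)² (w(O) = (O + (⅕)*(-1))² = (O - ⅕)² = (-⅕ + O)²)
(142 + w(-5))*100 = (142 + (-1 + 5*(-5))²/25)*100 = (142 + (-1 - 25)²/25)*100 = (142 + (1/25)*(-26)²)*100 = (142 + (1/25)*676)*100 = (142 + 676/25)*100 = (4226/25)*100 = 16904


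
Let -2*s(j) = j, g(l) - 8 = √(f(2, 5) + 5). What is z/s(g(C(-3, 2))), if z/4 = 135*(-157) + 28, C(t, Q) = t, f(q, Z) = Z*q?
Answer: 1354688/49 - 169336*√15/49 ≈ 14262.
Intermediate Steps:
g(l) = 8 + √15 (g(l) = 8 + √(5*2 + 5) = 8 + √(10 + 5) = 8 + √15)
s(j) = -j/2
z = -84668 (z = 4*(135*(-157) + 28) = 4*(-21195 + 28) = 4*(-21167) = -84668)
z/s(g(C(-3, 2))) = -84668*(-2/(8 + √15)) = -84668/(-4 - √15/2)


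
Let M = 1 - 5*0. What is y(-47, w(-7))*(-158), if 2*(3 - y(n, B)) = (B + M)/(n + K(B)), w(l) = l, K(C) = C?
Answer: -4187/9 ≈ -465.22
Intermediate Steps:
M = 1 (M = 1 + 0 = 1)
y(n, B) = 3 - (1 + B)/(2*(B + n)) (y(n, B) = 3 - (B + 1)/(2*(n + B)) = 3 - (1 + B)/(2*(B + n)))
y(-47, w(-7))*(-158) = ((-1 + 5*(-7) + 6*(-47))/(2*(-7 - 47)))*(-158) = ((½)*(-1 - 35 - 282)/(-54))*(-158) = ((½)*(-1/54)*(-318))*(-158) = (53/18)*(-158) = -4187/9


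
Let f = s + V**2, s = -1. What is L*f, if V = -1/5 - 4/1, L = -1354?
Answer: -563264/25 ≈ -22531.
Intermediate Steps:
V = -21/5 (V = -1*1/5 - 4*1 = -1/5 - 4 = -21/5 ≈ -4.2000)
f = 416/25 (f = -1 + (-21/5)**2 = -1 + 441/25 = 416/25 ≈ 16.640)
L*f = -1354*416/25 = -563264/25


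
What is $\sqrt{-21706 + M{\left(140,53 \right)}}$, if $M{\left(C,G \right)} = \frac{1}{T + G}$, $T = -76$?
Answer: $\frac{3 i \sqrt{1275833}}{23} \approx 147.33 i$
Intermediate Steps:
$M{\left(C,G \right)} = \frac{1}{-76 + G}$
$\sqrt{-21706 + M{\left(140,53 \right)}} = \sqrt{-21706 + \frac{1}{-76 + 53}} = \sqrt{-21706 + \frac{1}{-23}} = \sqrt{-21706 - \frac{1}{23}} = \sqrt{- \frac{499239}{23}} = \frac{3 i \sqrt{1275833}}{23}$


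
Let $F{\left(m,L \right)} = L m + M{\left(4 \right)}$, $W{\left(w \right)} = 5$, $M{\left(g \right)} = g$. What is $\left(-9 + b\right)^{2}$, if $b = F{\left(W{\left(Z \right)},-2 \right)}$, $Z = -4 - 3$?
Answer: $225$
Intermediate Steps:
$Z = -7$
$F{\left(m,L \right)} = 4 + L m$ ($F{\left(m,L \right)} = L m + 4 = 4 + L m$)
$b = -6$ ($b = 4 - 10 = -6$)
$\left(-9 + b\right)^{2} = \left(-9 - 6\right)^{2} = \left(-15\right)^{2} = 225$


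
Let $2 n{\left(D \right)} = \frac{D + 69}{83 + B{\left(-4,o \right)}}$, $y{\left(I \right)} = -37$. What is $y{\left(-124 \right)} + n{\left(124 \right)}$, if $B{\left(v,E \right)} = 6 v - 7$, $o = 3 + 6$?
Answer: $- \frac{3655}{104} \approx -35.144$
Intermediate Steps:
$o = 9$
$B{\left(v,E \right)} = -7 + 6 v$
$n{\left(D \right)} = \frac{69}{104} + \frac{D}{104}$ ($n{\left(D \right)} = \frac{\left(D + 69\right) \frac{1}{83 + \left(-7 + 6 \left(-4\right)\right)}}{2} = \frac{\left(69 + D\right) \frac{1}{83 - 31}}{2} = \frac{\left(69 + D\right) \frac{1}{52}}{2} = \frac{\frac{69}{52} + \frac{D}{52}}{2} = \frac{69}{104} + \frac{D}{104}$)
$y{\left(-124 \right)} + n{\left(124 \right)} = -37 + \left(\frac{69}{104} + \frac{1}{104} \cdot 124\right) = -37 + \left(\frac{69}{104} + \frac{31}{26}\right) = -37 + \frac{193}{104} = - \frac{3655}{104}$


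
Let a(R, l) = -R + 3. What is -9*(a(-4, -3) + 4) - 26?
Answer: -125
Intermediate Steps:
a(R, l) = 3 - R
-9*(a(-4, -3) + 4) - 26 = -9*((3 - 1*(-4)) + 4) - 26 = -9*((3 + 4) + 4) - 26 = -9*(7 + 4) - 26 = -9*11 - 26 = -99 - 26 = -125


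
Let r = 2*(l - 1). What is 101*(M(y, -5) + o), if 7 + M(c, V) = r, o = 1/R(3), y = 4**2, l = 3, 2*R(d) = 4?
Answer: -505/2 ≈ -252.50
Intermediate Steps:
R(d) = 2 (R(d) = (1/2)*4 = 2)
y = 16
o = 1/2 ≈ 0.50000
r = 4 (r = 2*(3 - 1) = 2*2 = 4)
M(c, V) = -3 (M(c, V) = -7 + 4 = -3)
101*(M(y, -5) + o) = 101*(-3 + 1/2) = 101*(-5/2) = -505/2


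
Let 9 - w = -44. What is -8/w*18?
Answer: -144/53 ≈ -2.7170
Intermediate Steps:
w = 53 (w = 9 - 1*(-44) = 9 + 44 = 53)
-8/w*18 = -8/53*18 = -144/53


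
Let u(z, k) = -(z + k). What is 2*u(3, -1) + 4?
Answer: 0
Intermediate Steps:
u(z, k) = -k - z (u(z, k) = -(k + z) = -k - z)
2*u(3, -1) + 4 = 2*(-1*(-1) - 1*3) + 4 = 2*(1 - 3) + 4 = 2*(-2) + 4 = -4 + 4 = 0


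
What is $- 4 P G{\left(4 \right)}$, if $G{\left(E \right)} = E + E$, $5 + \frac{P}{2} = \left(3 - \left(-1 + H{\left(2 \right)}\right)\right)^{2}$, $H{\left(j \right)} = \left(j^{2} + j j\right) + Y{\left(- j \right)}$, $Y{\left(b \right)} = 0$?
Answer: $-704$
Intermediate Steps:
$H{\left(j \right)} = 2 j^{2}$ ($H{\left(j \right)} = \left(j^{2} + j j\right) + 0 = \left(j^{2} + j^{2}\right) + 0 = 2 j^{2} + 0 = 2 j^{2}$)
$P = 22$ ($P = -10 + 2 \left(3 + \left(1 - 2 \cdot 2^{2}\right)\right)^{2} = -10 + 2 \left(3 + \left(1 - 2 \cdot 4\right)\right)^{2} = -10 + 2 \left(3 + \left(1 - 8\right)\right)^{2} = -10 + 2 \left(3 - 7\right)^{2} = -10 + 2 \left(-4\right)^{2} = -10 + 2 \cdot 16 = -10 + 32 = 22$)
$G{\left(E \right)} = 2 E$
$- 4 P G{\left(4 \right)} = \left(-4\right) 22 \cdot 2 \cdot 4 = \left(-88\right) 8 = -704$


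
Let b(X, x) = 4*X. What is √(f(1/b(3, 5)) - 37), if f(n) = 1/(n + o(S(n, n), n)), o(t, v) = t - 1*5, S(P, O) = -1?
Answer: I*√187369/71 ≈ 6.0966*I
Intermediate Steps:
o(t, v) = -5 + t (o(t, v) = t - 5 = -5 + t)
f(n) = 1/(-6 + n) (f(n) = 1/(n + (-5 - 1)) = 1/(n - 6) = 1/(-6 + n))
√(f(1/b(3, 5)) - 37) = √(1/(-6 + 1/(4*3)) - 37) = √(1/(-6 + 1/12) - 37) = √(1/(-71/12) - 37) = √(-12/71 - 37) = √(-2639/71) = I*√187369/71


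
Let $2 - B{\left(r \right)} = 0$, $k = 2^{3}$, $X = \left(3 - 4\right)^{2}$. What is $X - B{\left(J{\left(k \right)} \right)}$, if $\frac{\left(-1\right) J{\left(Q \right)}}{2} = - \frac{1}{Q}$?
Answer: $-1$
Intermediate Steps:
$X = 1$ ($X = \left(-1\right)^{2} = 1$)
$k = 8$
$J{\left(Q \right)} = \frac{2}{Q}$ ($J{\left(Q \right)} = - 2 \left(- \frac{1}{Q}\right) = \frac{2}{Q}$)
$B{\left(r \right)} = 2$ ($B{\left(r \right)} = 2 - 0 = 2 + 0 = 2$)
$X - B{\left(J{\left(k \right)} \right)} = 1 - 2 = -1$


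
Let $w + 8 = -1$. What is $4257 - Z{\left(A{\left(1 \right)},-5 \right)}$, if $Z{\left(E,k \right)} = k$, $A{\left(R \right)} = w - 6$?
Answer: $4262$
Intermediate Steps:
$w = -9$ ($w = -8 - 1 = -9$)
$A{\left(R \right)} = -15$ ($A{\left(R \right)} = -9 - 6 = -15$)
$4257 - Z{\left(A{\left(1 \right)},-5 \right)} = 4257 - -5 = 4257 + 5 = 4262$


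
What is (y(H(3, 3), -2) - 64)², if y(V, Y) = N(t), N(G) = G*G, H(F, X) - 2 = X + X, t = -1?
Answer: 3969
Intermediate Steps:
H(F, X) = 2 + 2*X (H(F, X) = 2 + (X + X) = 2 + 2*X)
N(G) = G²
y(V, Y) = 1 (y(V, Y) = (-1)² = 1)
(y(H(3, 3), -2) - 64)² = (1 - 64)² = (-63)² = 3969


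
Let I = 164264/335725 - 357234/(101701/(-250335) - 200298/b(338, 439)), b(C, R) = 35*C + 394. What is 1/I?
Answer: 8625579790454575/183506468037225252728 ≈ 4.7004e-5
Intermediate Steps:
b(C, R) = 394 + 35*C
I = 183506468037225252728/8625579790454575 (I = 164264/335725 - 357234/(101701/(-250335) - 200298/(394 + 35*338)) = 164264*(1/335725) - 357234/(101701*(-1/250335) - 200298/(394 + 11830)) = 164264/335725 - 357234/(-101701/250335 - 200298/12224) = 164264/335725 - 357234/(-101701/250335 - 200298*1/12224) = 164264/335725 - 357234/(-101701/250335 - 100149/6112) = 164264/335725 - 357234/(-25692396427/1530047520) = 164264/335725 - 357234*(-1530047520/25692396427) = 164264/335725 + 546584995759680/25692396427 = 183506468037225252728/8625579790454575 ≈ 21275.)
1/I = 1/(183506468037225252728/8625579790454575) = 8625579790454575/183506468037225252728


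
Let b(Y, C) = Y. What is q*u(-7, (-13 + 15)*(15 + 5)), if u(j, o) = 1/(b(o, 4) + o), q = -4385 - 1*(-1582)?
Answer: -2803/80 ≈ -35.037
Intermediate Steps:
q = -2803 (q = -4385 + 1582 = -2803)
u(j, o) = 1/(2*o) (u(j, o) = 1/(o + o) = 1/(2*o))
q*u(-7, (-13 + 15)*(15 + 5)) = -2803/(2*((-13 + 15)*(15 + 5))) = -2803/(2*(2*20)) = -2803/(2*40) = -2803*1/80 = -2803/80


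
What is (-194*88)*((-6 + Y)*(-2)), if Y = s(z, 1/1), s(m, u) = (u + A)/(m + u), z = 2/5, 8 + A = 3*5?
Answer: -68288/7 ≈ -9755.4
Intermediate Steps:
A = 7 (A = -8 + 3*5 = -8 + 15 = 7)
z = 2/5 (z = 2*(1/5) = 2/5 ≈ 0.40000)
s(m, u) = (7 + u)/(m + u) (s(m, u) = (u + 7)/(m + u) = (7 + u)/(m + u))
Y = 40/7 (Y = (7 + 1/1)/(2/5 + 1/1) = (7 + 1)/(2/5 + 1) = 8/(7/5) = (5/7)*8 = 40/7 ≈ 5.7143)
(-194*88)*((-6 + Y)*(-2)) = (-194*88)*((-6 + 40/7)*(-2)) = -(-34144)*(-2)/7 = -17072*4/7 = -68288/7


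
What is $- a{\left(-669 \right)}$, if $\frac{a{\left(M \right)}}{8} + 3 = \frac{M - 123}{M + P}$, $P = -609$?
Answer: $\frac{1352}{71} \approx 19.042$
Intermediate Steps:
$a{\left(M \right)} = -24 + \frac{8 \left(-123 + M\right)}{-609 + M}$ ($a{\left(M \right)} = -24 + 8 \frac{M - 123}{M - 609} = -24 + 8 \frac{-123 + M}{-609 + M} = -24 + \frac{8 \left(-123 + M\right)}{-609 + M}$)
$- a{\left(-669 \right)} = - \frac{16 \left(852 - -669\right)}{-609 - 669} = - \frac{16 \left(852 + 669\right)}{-1278} = - \frac{16 \left(-1\right) 1521}{1278} = \left(-1\right) \left(- \frac{1352}{71}\right) = \frac{1352}{71}$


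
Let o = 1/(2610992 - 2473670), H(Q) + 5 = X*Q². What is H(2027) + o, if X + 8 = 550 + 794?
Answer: 753796427987359/137322 ≈ 5.4893e+9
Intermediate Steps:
X = 1336 (X = -8 + (550 + 794) = -8 + 1344 = 1336)
H(Q) = -5 + 1336*Q²
o = 1/137322 ≈ 7.2822e-6
H(2027) + o = (-5 + 1336*2027²) + 1/137322 = (-5 + 1336*4108729) + 1/137322 = (-5 + 5489261944) + 1/137322 = 5489261939 + 1/137322 = 753796427987359/137322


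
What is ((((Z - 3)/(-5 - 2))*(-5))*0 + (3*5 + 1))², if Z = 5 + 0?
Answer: 256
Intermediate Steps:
Z = 5
((((Z - 3)/(-5 - 2))*(-5))*0 + (3*5 + 1))² = ((((5 - 3)/(-5 - 2))*(-5))*0 + (3*5 + 1))² = (((2/(-7))*(-5))*0 + (15 + 1))² = (((2*(-⅐))*(-5))*0 + 16)² = (-2/7*(-5)*0 + 16)² = ((10/7)*0 + 16)² = (0 + 16)² = 16² = 256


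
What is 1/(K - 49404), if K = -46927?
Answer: -1/96331 ≈ -1.0381e-5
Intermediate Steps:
1/(K - 49404) = 1/(-46927 - 49404) = 1/(-96331) = -1/96331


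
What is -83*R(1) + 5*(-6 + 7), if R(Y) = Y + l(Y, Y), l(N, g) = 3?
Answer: -327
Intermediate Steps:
R(Y) = 3 + Y (R(Y) = Y + 3 = 3 + Y)
-83*R(1) + 5*(-6 + 7) = -83*(3 + 1) + 5*(-6 + 7) = -83*4 + 5*1 = -332 + 5 = -327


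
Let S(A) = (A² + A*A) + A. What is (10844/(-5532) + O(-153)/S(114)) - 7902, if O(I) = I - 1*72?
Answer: -95123205979/12034866 ≈ -7904.0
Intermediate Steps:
O(I) = -72 + I (O(I) = I - 72 = -72 + I)
S(A) = A + 2*A² (S(A) = (A² + A²) + A = 2*A² + A = A + 2*A²)
(10844/(-5532) + O(-153)/S(114)) - 7902 = (10844/(-5532) + (-72 - 153)/((114*(1 + 2*114)))) - 7902 = (10844*(-1/5532) - 225*1/(114*(1 + 228))) - 7902 = (-2711/1383 - 225/(114*229)) - 7902 = (-2711/1383 - 225/26106) - 7902 = (-2711/1383 - 225*1/26106) - 7902 = (-2711/1383 - 75/8702) - 7902 = -23694847/12034866 - 7902 = -95123205979/12034866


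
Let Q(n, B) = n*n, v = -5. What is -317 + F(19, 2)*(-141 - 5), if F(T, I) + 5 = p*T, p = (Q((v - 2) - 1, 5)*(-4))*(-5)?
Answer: -3550307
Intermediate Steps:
Q(n, B) = n²
p = 1280 (p = (((-5 - 2) - 1)²*(-4))*(-5) = ((-7 - 1)²*(-4))*(-5) = ((-8)²*(-4))*(-5) = (64*(-4))*(-5) = -256*(-5) = 1280)
F(T, I) = -5 + 1280*T
-317 + F(19, 2)*(-141 - 5) = -317 + (-5 + 1280*19)*(-141 - 5) = -317 + (-5 + 24320)*(-146) = -317 + 24315*(-146) = -317 - 3549990 = -3550307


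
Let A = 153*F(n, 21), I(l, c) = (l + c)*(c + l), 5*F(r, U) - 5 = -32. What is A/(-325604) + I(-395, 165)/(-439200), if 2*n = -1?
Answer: -210769807/1787565960 ≈ -0.11791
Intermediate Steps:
n = -1/2 (n = (1/2)*(-1) = -1/2 ≈ -0.50000)
F(r, U) = -27/5 (F(r, U) = 1 + (1/5)*(-32) = 1 - 32/5 = -27/5)
I(l, c) = (c + l)**2 (I(l, c) = (c + l)*(c + l) = (c + l)**2)
A = -4131/5 (A = 153*(-27/5) = -4131/5 ≈ -826.20)
A/(-325604) + I(-395, 165)/(-439200) = -4131/5/(-325604) + (165 - 395)**2/(-439200) = -4131/5*(-1/325604) + (-230)**2*(-1/439200) = 4131/1628020 + 52900*(-1/439200) = 4131/1628020 - 529/4392 = -210769807/1787565960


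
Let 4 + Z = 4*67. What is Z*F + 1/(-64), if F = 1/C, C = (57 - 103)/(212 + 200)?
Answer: -3480599/1472 ≈ -2364.5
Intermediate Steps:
C = -23/206 (C = -46/412 = -46*1/412 = -23/206 ≈ -0.11165)
F = -206/23 (F = 1/(-23/206) = -206/23 ≈ -8.9565)
Z = 264 (Z = -4 + 4*67 = -4 + 268 = 264)
Z*F + 1/(-64) = 264*(-206/23) + 1/(-64) = -54384/23 - 1/64 = -3480599/1472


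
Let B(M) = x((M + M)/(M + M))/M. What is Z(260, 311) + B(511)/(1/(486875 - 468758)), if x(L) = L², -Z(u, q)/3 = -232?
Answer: 373773/511 ≈ 731.45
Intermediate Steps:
Z(u, q) = 696 (Z(u, q) = -3*(-232) = 696)
B(M) = 1/M (B(M) = ((M + M)/(M + M))²/M = ((2*M)/((2*M)))²/M = ((2*M)*(1/(2*M)))²/M = 1²/M = 1/M)
Z(260, 311) + B(511)/(1/(486875 - 468758)) = 696 + 1/(511*(1/(486875 - 468758))) = 696 + 1/(511*(1/18117)) = 696 + (1/511)*18117 = 696 + 18117/511 = 373773/511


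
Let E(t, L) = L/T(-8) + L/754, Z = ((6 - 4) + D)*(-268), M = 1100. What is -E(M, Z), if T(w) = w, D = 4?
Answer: -74973/377 ≈ -198.87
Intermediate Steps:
Z = -1608 (Z = ((6 - 4) + 4)*(-268) = (2 + 4)*(-268) = 6*(-268) = -1608)
E(t, L) = -373*L/3016 (E(t, L) = L/(-8) + L/754 = L*(-1/8) + L*(1/754) = -L/8 + L/754 = -373*L/3016)
-E(M, Z) = -(-373)*(-1608)/3016 = -1*74973/377 = -74973/377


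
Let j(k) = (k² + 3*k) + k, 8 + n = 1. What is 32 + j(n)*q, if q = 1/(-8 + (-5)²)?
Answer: 565/17 ≈ 33.235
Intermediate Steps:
n = -7 (n = -8 + 1 = -7)
j(k) = k² + 4*k
q = 1/17 (q = 1/(-8 + 25) = 1/17 ≈ 0.058824)
32 + j(n)*q = 32 - 7*(4 - 7)*(1/17) = 32 - 7*(-3)*(1/17) = 32 + 21*(1/17) = 32 + 21/17 = 565/17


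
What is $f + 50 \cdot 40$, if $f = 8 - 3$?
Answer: $2005$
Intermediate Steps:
$f = 5$
$f + 50 \cdot 40 = 5 + 50 \cdot 40 = 5 + 2000 = 2005$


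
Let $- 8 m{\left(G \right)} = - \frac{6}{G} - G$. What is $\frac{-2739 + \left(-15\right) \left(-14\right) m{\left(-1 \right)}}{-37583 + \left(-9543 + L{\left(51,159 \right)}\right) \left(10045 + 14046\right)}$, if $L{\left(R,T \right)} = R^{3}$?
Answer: $- \frac{11691}{11863028980} \approx -9.855 \cdot 10^{-7}$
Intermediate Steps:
$m{\left(G \right)} = \frac{G}{8} + \frac{3}{4 G}$ ($m{\left(G \right)} = - \frac{- \frac{6}{G} - G}{8} = - \frac{- G - \frac{6}{G}}{8} = \frac{G}{8} + \frac{3}{4 G}$)
$\frac{-2739 + \left(-15\right) \left(-14\right) m{\left(-1 \right)}}{-37583 + \left(-9543 + L{\left(51,159 \right)}\right) \left(10045 + 14046\right)} = \frac{-2739 + \left(-15\right) \left(-14\right) \frac{6 + \left(-1\right)^{2}}{8 \left(-1\right)}}{-37583 + \left(-9543 + 51^{3}\right) \left(10045 + 14046\right)} = \frac{-2739 + 210 \cdot \frac{1}{8} \left(-1\right) \left(6 + 1\right)}{-37583 + \left(-9543 + 132651\right) 24091} = \frac{-2739 + 210 \cdot \frac{1}{8} \left(-1\right) 7}{-37583 + 123108 \cdot 24091} = \frac{-2739 + 210 \left(- \frac{7}{8}\right)}{-37583 + 2965794828} = \frac{-2739 - \frac{735}{4}}{2965757245} = \left(- \frac{11691}{4}\right) \frac{1}{2965757245} = - \frac{11691}{11863028980}$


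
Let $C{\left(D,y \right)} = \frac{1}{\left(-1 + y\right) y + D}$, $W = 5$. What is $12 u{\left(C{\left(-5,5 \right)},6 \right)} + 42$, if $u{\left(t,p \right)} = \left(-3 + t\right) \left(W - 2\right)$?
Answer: $- \frac{318}{5} \approx -63.6$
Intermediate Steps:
$C{\left(D,y \right)} = \frac{1}{D + y \left(-1 + y\right)}$ ($C{\left(D,y \right)} = \frac{1}{y \left(-1 + y\right) + D} = \frac{1}{D + y \left(-1 + y\right)}$)
$u{\left(t,p \right)} = -9 + 3 t$ ($u{\left(t,p \right)} = \left(-3 + t\right) \left(5 - 2\right) = \left(-3 + t\right) 3 = -9 + 3 t$)
$12 u{\left(C{\left(-5,5 \right)},6 \right)} + 42 = 12 \left(-9 + \frac{3}{-5 + 5^{2} - 5}\right) + 42 = 12 \left(-9 + \frac{3}{-5 + 25 - 5}\right) + 42 = 12 \left(-9 + \frac{3}{15}\right) + 42 = 12 \left(-9 + 3 \cdot \frac{1}{15}\right) + 42 = 12 \left(-9 + \frac{1}{5}\right) + 42 = 12 \left(- \frac{44}{5}\right) + 42 = - \frac{528}{5} + 42 = - \frac{318}{5}$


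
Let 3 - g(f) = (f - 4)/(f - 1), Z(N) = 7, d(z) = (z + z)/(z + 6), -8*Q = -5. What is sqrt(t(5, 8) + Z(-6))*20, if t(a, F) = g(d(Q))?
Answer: 40*sqrt(2451)/43 ≈ 46.054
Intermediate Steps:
Q = 5/8 (Q = -1/8*(-5) = 5/8 ≈ 0.62500)
d(z) = 2*z/(6 + z) (d(z) = (2*z)/(6 + z) = 2*z/(6 + z))
g(f) = 3 - (-4 + f)/(-1 + f) (g(f) = 3 - (f - 4)/(f - 1) = 3 - (-4 + f)/(-1 + f))
t(a, F) = -73/43 (t(a, F) = (1 + 2*(2*(5/8)/(6 + 5/8)))/(-1 + 2*(5/8)/(6 + 5/8)) = (1 + 2*(2*(5/8)/(53/8)))/(-1 + 2*(5/8)/(53/8)) = (1 + 2*(2*(5/8)*(8/53)))/(-1 + 2*(5/8)*(8/53)) = (1 + 2*(10/53))/(-1 + 10/53) = (1 + 20/53)/(-43/53) = -53/43*73/53 = -73/43)
sqrt(t(5, 8) + Z(-6))*20 = sqrt(-73/43 + 7)*20 = sqrt(228/43)*20 = (2*sqrt(2451)/43)*20 = 40*sqrt(2451)/43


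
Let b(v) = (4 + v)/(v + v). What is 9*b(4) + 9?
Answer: 18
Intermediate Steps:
b(v) = (4 + v)/(2*v) (b(v) = (4 + v)/((2*v)) = (4 + v)*(1/(2*v)) = (4 + v)/(2*v))
9*b(4) + 9 = 9*((1/2)*(4 + 4)/4) + 9 = 9*((1/2)*(1/4)*8) + 9 = 9*1 + 9 = 9 + 9 = 18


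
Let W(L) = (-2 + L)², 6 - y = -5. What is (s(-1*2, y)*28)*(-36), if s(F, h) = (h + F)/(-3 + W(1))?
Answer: 4536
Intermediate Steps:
y = 11 (y = 6 - 1*(-5) = 6 + 5 = 11)
s(F, h) = -F/2 - h/2 (s(F, h) = (h + F)/(-3 + (-2 + 1)²) = (F + h)/(-3 + (-1)²) = (F + h)/(-3 + 1) = (F + h)/(-2) = (F + h)*(-½) = -F/2 - h/2)
(s(-1*2, y)*28)*(-36) = ((-(-1)*2/2 - ½*11)*28)*(-36) = ((-½*(-2) - 11/2)*28)*(-36) = ((1 - 11/2)*28)*(-36) = -9/2*28*(-36) = -126*(-36) = 4536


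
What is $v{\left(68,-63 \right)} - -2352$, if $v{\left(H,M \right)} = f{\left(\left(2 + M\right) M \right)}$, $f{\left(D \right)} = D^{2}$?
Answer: $14771001$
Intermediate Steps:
$v{\left(H,M \right)} = M^{2} \left(2 + M\right)^{2}$ ($v{\left(H,M \right)} = \left(\left(2 + M\right) M\right)^{2} = \left(M \left(2 + M\right)\right)^{2} = M^{2} \left(2 + M\right)^{2}$)
$v{\left(68,-63 \right)} - -2352 = \left(-63\right)^{2} \left(2 - 63\right)^{2} - -2352 = 3969 \left(-61\right)^{2} + 2352 = 3969 \cdot 3721 + 2352 = 14768649 + 2352 = 14771001$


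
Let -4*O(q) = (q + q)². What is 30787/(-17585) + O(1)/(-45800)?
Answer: -282005403/161078600 ≈ -1.7507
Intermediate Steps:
O(q) = -q² (O(q) = -(q + q)²/4 = -4*q²/4 = -q²)
30787/(-17585) + O(1)/(-45800) = 30787/(-17585) - 1*1²/(-45800) = 30787*(-1/17585) - 1*1*(-1/45800) = -30787/17585 - 1*(-1/45800) = -30787/17585 + 1/45800 = -282005403/161078600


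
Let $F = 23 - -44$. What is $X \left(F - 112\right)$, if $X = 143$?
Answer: $-6435$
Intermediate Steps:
$F = 67$ ($F = 23 + 44 = 67$)
$X \left(F - 112\right) = 143 \left(67 - 112\right) = 143 \left(-45\right) = -6435$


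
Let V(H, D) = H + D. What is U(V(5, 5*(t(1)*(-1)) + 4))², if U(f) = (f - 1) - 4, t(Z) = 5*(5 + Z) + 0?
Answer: 21316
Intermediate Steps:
t(Z) = 25 + 5*Z (t(Z) = (25 + 5*Z) + 0 = 25 + 5*Z)
V(H, D) = D + H
U(f) = -5 + f (U(f) = (-1 + f) - 4 = -5 + f)
U(V(5, 5*(t(1)*(-1)) + 4))² = (-5 + ((5*((25 + 5*1)*(-1)) + 4) + 5))² = (-5 + ((5*((25 + 5)*(-1)) + 4) + 5))² = (-5 + ((5*(30*(-1)) + 4) + 5))² = (-5 + ((5*(-30) + 4) + 5))² = (-5 + ((-150 + 4) + 5))² = (-5 + (-146 + 5))² = (-5 - 141)² = (-146)² = 21316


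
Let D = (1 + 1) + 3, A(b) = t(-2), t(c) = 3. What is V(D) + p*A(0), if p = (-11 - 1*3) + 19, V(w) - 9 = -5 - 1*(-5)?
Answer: 24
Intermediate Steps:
A(b) = 3
D = 5 (D = 2 + 3 = 5)
V(w) = 9 (V(w) = 9 + (-5 - 1*(-5)) = 9 + (-5 + 5) = 9 + 0 = 9)
p = 5 (p = (-11 - 3) + 19 = -14 + 19 = 5)
V(D) + p*A(0) = 9 + 5*3 = 9 + 15 = 24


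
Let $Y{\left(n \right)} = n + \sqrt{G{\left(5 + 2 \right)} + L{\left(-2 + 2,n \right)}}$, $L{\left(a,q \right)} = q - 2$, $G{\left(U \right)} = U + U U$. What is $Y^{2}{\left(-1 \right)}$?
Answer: $\left(1 - \sqrt{53}\right)^{2} \approx 39.44$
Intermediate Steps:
$G{\left(U \right)} = U + U^{2}$
$L{\left(a,q \right)} = -2 + q$ ($L{\left(a,q \right)} = q - 2 = -2 + q$)
$Y{\left(n \right)} = n + \sqrt{54 + n}$ ($Y{\left(n \right)} = n + \sqrt{\left(5 + 2\right) \left(1 + \left(5 + 2\right)\right) + \left(-2 + n\right)} = n + \sqrt{7 \left(1 + 7\right) + \left(-2 + n\right)} = n + \sqrt{7 \cdot 8 + \left(-2 + n\right)} = n + \sqrt{56 + \left(-2 + n\right)} = n + \sqrt{54 + n}$)
$Y^{2}{\left(-1 \right)} = \left(-1 + \sqrt{54 - 1}\right)^{2} = \left(-1 + \sqrt{53}\right)^{2}$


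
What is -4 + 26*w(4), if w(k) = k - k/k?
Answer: 74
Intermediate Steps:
w(k) = -1 + k (w(k) = k - 1*1 = k - 1 = -1 + k)
-4 + 26*w(4) = -4 + 26*(-1 + 4) = -4 + 26*3 = -4 + 78 = 74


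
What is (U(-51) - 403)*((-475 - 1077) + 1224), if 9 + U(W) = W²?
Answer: -717992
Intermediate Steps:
U(W) = -9 + W²
(U(-51) - 403)*((-475 - 1077) + 1224) = ((-9 + (-51)²) - 403)*((-475 - 1077) + 1224) = ((-9 + 2601) - 403)*(-1552 + 1224) = (2592 - 403)*(-328) = 2189*(-328) = -717992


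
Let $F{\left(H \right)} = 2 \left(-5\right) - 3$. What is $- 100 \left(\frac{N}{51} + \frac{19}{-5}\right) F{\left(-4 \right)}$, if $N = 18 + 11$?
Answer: $- \frac{214240}{51} \approx -4200.8$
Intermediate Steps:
$N = 29$
$F{\left(H \right)} = -13$ ($F{\left(H \right)} = -10 - 3 = -13$)
$- 100 \left(\frac{N}{51} + \frac{19}{-5}\right) F{\left(-4 \right)} = - 100 \left(\frac{29}{51} + \frac{19}{-5}\right) \left(-13\right) = - 100 \left(29 \cdot \frac{1}{51} + 19 \left(- \frac{1}{5}\right)\right) \left(-13\right) = - 100 \left(\frac{29}{51} - \frac{19}{5}\right) \left(-13\right) = \left(-100\right) \left(- \frac{824}{255}\right) \left(-13\right) = \frac{16480}{51} \left(-13\right) = - \frac{214240}{51}$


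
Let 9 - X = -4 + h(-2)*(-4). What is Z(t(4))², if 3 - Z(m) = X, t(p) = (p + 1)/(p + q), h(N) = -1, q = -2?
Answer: 36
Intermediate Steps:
t(p) = (1 + p)/(-2 + p) (t(p) = (p + 1)/(p - 2) = (1 + p)/(-2 + p))
X = 9 (X = 9 - (-4 - 1*(-4)) = 9 - (-4 + 4) = 9 - 1*0 = 9 + 0 = 9)
Z(m) = -6 (Z(m) = 3 - 1*9 = 3 - 9 = -6)
Z(t(4))² = (-6)² = 36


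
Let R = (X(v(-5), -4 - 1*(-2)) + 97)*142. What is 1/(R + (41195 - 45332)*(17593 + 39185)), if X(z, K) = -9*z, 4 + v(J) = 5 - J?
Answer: -1/234884480 ≈ -4.2574e-9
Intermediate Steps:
v(J) = 1 - J (v(J) = -4 + (5 - J) = 1 - J)
R = 6106 (R = (-9*(1 - 1*(-5)) + 97)*142 = (-9*(1 + 5) + 97)*142 = (-9*6 + 97)*142 = (-54 + 97)*142 = 43*142 = 6106)
1/(R + (41195 - 45332)*(17593 + 39185)) = 1/(6106 + (41195 - 45332)*(17593 + 39185)) = 1/(6106 - 4137*56778) = 1/(6106 - 234890586) = 1/(-234884480) = -1/234884480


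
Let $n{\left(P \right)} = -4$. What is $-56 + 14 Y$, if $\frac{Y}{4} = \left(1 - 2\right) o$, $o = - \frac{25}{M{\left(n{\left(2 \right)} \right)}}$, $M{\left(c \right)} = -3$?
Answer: $- \frac{1568}{3} \approx -522.67$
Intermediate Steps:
$o = \frac{25}{3}$ ($o = - \frac{25}{-3} = \left(-25\right) \left(- \frac{1}{3}\right) = \frac{25}{3} \approx 8.3333$)
$Y = - \frac{100}{3}$ ($Y = 4 \left(1 - 2\right) \frac{25}{3} = 4 \left(\left(-1\right) \frac{25}{3}\right) = 4 \left(- \frac{25}{3}\right) = - \frac{100}{3} \approx -33.333$)
$-56 + 14 Y = -56 + 14 \left(- \frac{100}{3}\right) = -56 - \frac{1400}{3} = - \frac{1568}{3}$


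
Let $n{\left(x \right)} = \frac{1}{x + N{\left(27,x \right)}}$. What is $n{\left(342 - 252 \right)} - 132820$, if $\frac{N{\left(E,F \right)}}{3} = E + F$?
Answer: $- \frac{58573619}{441} \approx -1.3282 \cdot 10^{5}$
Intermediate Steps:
$N{\left(E,F \right)} = 3 E + 3 F$ ($N{\left(E,F \right)} = 3 \left(E + F\right) = 3 E + 3 F$)
$n{\left(x \right)} = \frac{1}{81 + 4 x}$ ($n{\left(x \right)} = \frac{1}{x + \left(3 \cdot 27 + 3 x\right)} = \frac{1}{x + \left(81 + 3 x\right)} = \frac{1}{81 + 4 x}$)
$n{\left(342 - 252 \right)} - 132820 = \frac{1}{81 + 4 \left(342 - 252\right)} - 132820 = \frac{1}{81 + 4 \cdot 90} - 132820 = \frac{1}{81 + 360} - 132820 = \frac{1}{441} - 132820 = - \frac{58573619}{441}$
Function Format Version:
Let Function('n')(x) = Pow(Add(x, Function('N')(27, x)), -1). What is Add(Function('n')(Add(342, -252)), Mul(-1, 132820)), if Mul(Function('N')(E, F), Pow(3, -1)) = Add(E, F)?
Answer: Rational(-58573619, 441) ≈ -1.3282e+5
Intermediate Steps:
Function('N')(E, F) = Add(Mul(3, E), Mul(3, F)) (Function('N')(E, F) = Mul(3, Add(E, F)) = Add(Mul(3, E), Mul(3, F)))
Function('n')(x) = Pow(Add(81, Mul(4, x)), -1) (Function('n')(x) = Pow(Add(x, Add(Mul(3, 27), Mul(3, x))), -1) = Pow(Add(x, Add(81, Mul(3, x))), -1) = Pow(Add(81, Mul(4, x)), -1))
Add(Function('n')(Add(342, -252)), Mul(-1, 132820)) = Add(Pow(Add(81, Mul(4, Add(342, -252))), -1), Mul(-1, 132820)) = Add(Pow(Add(81, Mul(4, 90)), -1), -132820) = Add(Pow(Add(81, 360), -1), -132820) = Add(Pow(441, -1), -132820) = Add(Rational(1, 441), -132820) = Rational(-58573619, 441)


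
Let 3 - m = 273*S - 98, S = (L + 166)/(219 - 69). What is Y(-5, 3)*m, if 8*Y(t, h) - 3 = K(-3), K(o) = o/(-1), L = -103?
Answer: -2049/200 ≈ -10.245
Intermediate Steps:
S = 21/50 (S = (-103 + 166)/(219 - 69) = 63/150 = 63*(1/150) = 21/50 ≈ 0.42000)
K(o) = -o (K(o) = o*(-1) = -o)
Y(t, h) = ¾ (Y(t, h) = 3/8 + (-1*(-3))/8 = 3/8 + (⅛)*3 = 3/8 + 3/8 = ¾)
m = -683/50 (m = 3 - (273*(21/50) - 98) = 3 - (5733/50 - 98) = 3 - 1*833/50 = 3 - 833/50 = -683/50 ≈ -13.660)
Y(-5, 3)*m = (¾)*(-683/50) = -2049/200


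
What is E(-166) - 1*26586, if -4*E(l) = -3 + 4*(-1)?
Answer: -106337/4 ≈ -26584.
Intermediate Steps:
E(l) = 7/4 (E(l) = -(-3 + 4*(-1))/4 = -(-3 - 4)/4 = -¼*(-7) = 7/4)
E(-166) - 1*26586 = 7/4 - 1*26586 = 7/4 - 26586 = -106337/4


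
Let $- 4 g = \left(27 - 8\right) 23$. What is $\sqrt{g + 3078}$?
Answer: $\frac{25 \sqrt{19}}{2} \approx 54.486$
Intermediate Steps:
$g = - \frac{437}{4}$ ($g = - \frac{\left(27 - 8\right) 23}{4} = - \frac{19 \cdot 23}{4} = \left(- \frac{1}{4}\right) 437 = - \frac{437}{4} \approx -109.25$)
$\sqrt{g + 3078} = \sqrt{- \frac{437}{4} + 3078} = \sqrt{\frac{11875}{4}} = \frac{25 \sqrt{19}}{2}$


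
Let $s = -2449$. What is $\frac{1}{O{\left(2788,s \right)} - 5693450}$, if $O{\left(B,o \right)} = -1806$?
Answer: $- \frac{1}{5695256} \approx -1.7558 \cdot 10^{-7}$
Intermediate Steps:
$\frac{1}{O{\left(2788,s \right)} - 5693450} = \frac{1}{-1806 - 5693450} = \frac{1}{-5695256} = - \frac{1}{5695256}$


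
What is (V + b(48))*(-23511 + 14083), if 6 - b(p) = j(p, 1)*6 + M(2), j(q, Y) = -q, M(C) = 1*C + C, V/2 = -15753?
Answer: 294304448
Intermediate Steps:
V = -31506 (V = 2*(-15753) = -31506)
M(C) = 2*C (M(C) = C + C = 2*C)
b(p) = 2 + 6*p (b(p) = 6 - (-p*6 + 2*2) = 6 - (-6*p + 4) = 6 - (4 - 6*p) = 6 + (-4 + 6*p) = 2 + 6*p)
(V + b(48))*(-23511 + 14083) = (-31506 + (2 + 6*48))*(-23511 + 14083) = (-31506 + (2 + 288))*(-9428) = (-31506 + 290)*(-9428) = -31216*(-9428) = 294304448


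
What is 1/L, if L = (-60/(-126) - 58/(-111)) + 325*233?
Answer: 777/58839101 ≈ 1.3205e-5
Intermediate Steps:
L = 58839101/777 (L = (-60*(-1/126) - 58*(-1/111)) + 75725 = (10/21 + 58/111) + 75725 = 776/777 + 75725 = 58839101/777 ≈ 75726.)
1/L = 1/(58839101/777) = 777/58839101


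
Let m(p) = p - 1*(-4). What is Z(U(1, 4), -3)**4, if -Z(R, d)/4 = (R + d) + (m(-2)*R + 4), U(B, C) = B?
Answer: 65536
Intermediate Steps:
m(p) = 4 + p (m(p) = p + 4 = 4 + p)
Z(R, d) = -16 - 12*R - 4*d (Z(R, d) = -4*((R + d) + ((4 - 2)*R + 4)) = -4*((R + d) + (2*R + 4)) = -4*((R + d) + (4 + 2*R)) = -4*(4 + d + 3*R) = -16 - 12*R - 4*d)
Z(U(1, 4), -3)**4 = (-16 - 12*1 - 4*(-3))**4 = (-16 - 12 + 12)**4 = (-16)**4 = 65536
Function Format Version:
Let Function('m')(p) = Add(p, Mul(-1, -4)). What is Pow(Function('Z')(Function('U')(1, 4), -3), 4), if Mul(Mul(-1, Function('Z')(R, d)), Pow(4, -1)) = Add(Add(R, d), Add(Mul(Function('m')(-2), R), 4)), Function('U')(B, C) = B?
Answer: 65536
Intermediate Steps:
Function('m')(p) = Add(4, p) (Function('m')(p) = Add(p, 4) = Add(4, p))
Function('Z')(R, d) = Add(-16, Mul(-12, R), Mul(-4, d)) (Function('Z')(R, d) = Mul(-4, Add(Add(R, d), Add(Mul(Add(4, -2), R), 4))) = Mul(-4, Add(Add(R, d), Add(Mul(2, R), 4))) = Mul(-4, Add(Add(R, d), Add(4, Mul(2, R)))) = Mul(-4, Add(4, d, Mul(3, R))) = Add(-16, Mul(-12, R), Mul(-4, d)))
Pow(Function('Z')(Function('U')(1, 4), -3), 4) = Pow(Add(-16, Mul(-12, 1), Mul(-4, -3)), 4) = Pow(Add(-16, -12, 12), 4) = Pow(-16, 4) = 65536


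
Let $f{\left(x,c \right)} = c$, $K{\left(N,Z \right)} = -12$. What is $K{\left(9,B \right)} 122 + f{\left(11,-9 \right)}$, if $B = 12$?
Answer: $-1473$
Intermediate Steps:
$K{\left(9,B \right)} 122 + f{\left(11,-9 \right)} = \left(-12\right) 122 - 9 = -1464 - 9 = -1473$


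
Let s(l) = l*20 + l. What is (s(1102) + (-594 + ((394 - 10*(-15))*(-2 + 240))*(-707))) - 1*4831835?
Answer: -96345991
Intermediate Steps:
s(l) = 21*l (s(l) = 20*l + l = 21*l)
(s(1102) + (-594 + ((394 - 10*(-15))*(-2 + 240))*(-707))) - 1*4831835 = (21*1102 + (-594 + ((394 - 10*(-15))*(-2 + 240))*(-707))) - 1*4831835 = (23142 + (-594 + ((394 + 150)*238)*(-707))) - 4831835 = (23142 + (-594 + (544*238)*(-707))) - 4831835 = (23142 + (-594 + 129472*(-707))) - 4831835 = (23142 + (-594 - 91536704)) - 4831835 = (23142 - 91537298) - 4831835 = -91514156 - 4831835 = -96345991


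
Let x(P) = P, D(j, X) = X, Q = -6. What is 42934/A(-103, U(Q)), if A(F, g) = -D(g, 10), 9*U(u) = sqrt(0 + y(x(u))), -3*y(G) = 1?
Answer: -21467/5 ≈ -4293.4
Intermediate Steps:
y(G) = -1/3 (y(G) = -1/3*1 = -1/3)
U(u) = I*sqrt(3)/27 (U(u) = sqrt(0 - 1/3)/9 = sqrt(-1/3)/9 = (I*sqrt(3)/3)/9 = I*sqrt(3)/27)
A(F, g) = -10 (A(F, g) = -1*10 = -10)
42934/A(-103, U(Q)) = 42934/(-10) = 42934*(-1/10) = -21467/5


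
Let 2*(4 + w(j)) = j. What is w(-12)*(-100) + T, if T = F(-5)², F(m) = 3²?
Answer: 1081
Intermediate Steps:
w(j) = -4 + j/2
F(m) = 9
T = 81 (T = 9² = 81)
w(-12)*(-100) + T = (-4 + (½)*(-12))*(-100) + 81 = (-4 - 6)*(-100) + 81 = -10*(-100) + 81 = 1000 + 81 = 1081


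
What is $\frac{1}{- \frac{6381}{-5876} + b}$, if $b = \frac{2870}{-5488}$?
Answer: $\frac{575848}{324193} \approx 1.7763$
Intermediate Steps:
$b = - \frac{205}{392}$ ($b = 2870 \left(- \frac{1}{5488}\right) = - \frac{205}{392} \approx -0.52296$)
$\frac{1}{- \frac{6381}{-5876} + b} = \frac{1}{- \frac{6381}{-5876} - \frac{205}{392}} = \frac{1}{\left(-6381\right) \left(- \frac{1}{5876}\right) - \frac{205}{392}} = \frac{1}{\frac{6381}{5876} - \frac{205}{392}} = \frac{1}{\frac{324193}{575848}} = \frac{575848}{324193}$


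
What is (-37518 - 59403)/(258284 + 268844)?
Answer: -96921/527128 ≈ -0.18387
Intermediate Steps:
(-37518 - 59403)/(258284 + 268844) = -96921/527128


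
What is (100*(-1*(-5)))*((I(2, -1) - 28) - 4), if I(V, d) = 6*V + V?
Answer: -9000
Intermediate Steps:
I(V, d) = 7*V
(100*(-1*(-5)))*((I(2, -1) - 28) - 4) = (100*(-1*(-5)))*((7*2 - 28) - 4) = (100*5)*((14 - 28) - 4) = 500*(-14 - 4) = 500*(-18) = -9000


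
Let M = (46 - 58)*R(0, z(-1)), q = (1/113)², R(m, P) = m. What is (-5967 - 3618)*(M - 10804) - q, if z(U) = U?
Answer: 1322310905459/12769 ≈ 1.0356e+8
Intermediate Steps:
q = 1/12769 (q = (1/113)² = 1/12769 ≈ 7.8315e-5)
M = 0 (M = (46 - 58)*0 = -12*0 = 0)
(-5967 - 3618)*(M - 10804) - q = (-5967 - 3618)*(0 - 10804) - 1*1/12769 = -9585*(-10804) - 1/12769 = 103556340 - 1/12769 = 1322310905459/12769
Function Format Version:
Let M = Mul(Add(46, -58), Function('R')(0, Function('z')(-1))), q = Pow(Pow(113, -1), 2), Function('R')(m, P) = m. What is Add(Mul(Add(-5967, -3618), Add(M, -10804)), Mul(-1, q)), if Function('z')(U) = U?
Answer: Rational(1322310905459, 12769) ≈ 1.0356e+8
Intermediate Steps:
q = Rational(1, 12769) (q = Pow(Rational(1, 113), 2) = Rational(1, 12769) ≈ 7.8315e-5)
M = 0 (M = Mul(Add(46, -58), 0) = Mul(-12, 0) = 0)
Add(Mul(Add(-5967, -3618), Add(M, -10804)), Mul(-1, q)) = Add(Mul(Add(-5967, -3618), Add(0, -10804)), Mul(-1, Rational(1, 12769))) = Add(Mul(-9585, -10804), Rational(-1, 12769)) = Add(103556340, Rational(-1, 12769)) = Rational(1322310905459, 12769)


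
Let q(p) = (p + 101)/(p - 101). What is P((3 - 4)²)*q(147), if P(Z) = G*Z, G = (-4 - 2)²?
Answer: 4464/23 ≈ 194.09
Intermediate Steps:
q(p) = (101 + p)/(-101 + p)
G = 36 (G = (-6)² = 36)
P(Z) = 36*Z
P((3 - 4)²)*q(147) = (36*(3 - 4)²)*((101 + 147)/(-101 + 147)) = (36*(-1)²)*(248/46) = (36*1)*((1/46)*248) = 36*(124/23) = 4464/23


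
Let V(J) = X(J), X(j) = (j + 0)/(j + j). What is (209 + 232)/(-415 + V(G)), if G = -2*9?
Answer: -882/829 ≈ -1.0639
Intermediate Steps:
G = -18
X(j) = 1/2 (X(j) = j/((2*j)) = j*(1/(2*j)) = 1/2)
V(J) = 1/2
(209 + 232)/(-415 + V(G)) = (209 + 232)/(-415 + 1/2) = 441/(-829/2) = 441*(-2/829) = -882/829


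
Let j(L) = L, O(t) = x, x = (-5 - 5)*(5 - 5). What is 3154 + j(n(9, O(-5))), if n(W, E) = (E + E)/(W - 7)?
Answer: 3154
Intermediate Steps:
x = 0 (x = -10*0 = 0)
O(t) = 0
n(W, E) = 2*E/(-7 + W) (n(W, E) = (2*E)/(-7 + W) = 2*E/(-7 + W))
3154 + j(n(9, O(-5))) = 3154 + 2*0/(-7 + 9) = 3154 + 2*0/2 = 3154 + 2*0*(½) = 3154 + 0 = 3154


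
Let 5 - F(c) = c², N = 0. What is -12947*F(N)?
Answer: -64735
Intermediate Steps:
F(c) = 5 - c²
-12947*F(N) = -12947*(5 - 1*0²) = -12947*(5 - 1*0) = -12947*(5 + 0) = -12947*5 = -64735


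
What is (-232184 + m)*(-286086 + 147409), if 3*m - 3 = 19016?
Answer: 93958243841/3 ≈ 3.1319e+10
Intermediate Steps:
m = 19019/3 (m = 1 + (1/3)*19016 = 1 + 19016/3 = 19019/3 ≈ 6339.7)
(-232184 + m)*(-286086 + 147409) = (-232184 + 19019/3)*(-286086 + 147409) = -677533/3*(-138677) = 93958243841/3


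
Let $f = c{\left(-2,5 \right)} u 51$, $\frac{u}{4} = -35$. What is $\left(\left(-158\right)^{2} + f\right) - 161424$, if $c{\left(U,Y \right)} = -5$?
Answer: $-100760$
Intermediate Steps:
$u = -140$ ($u = 4 \left(-35\right) = -140$)
$f = 35700$ ($f = \left(-5\right) \left(-140\right) 51 = 700 \cdot 51 = 35700$)
$\left(\left(-158\right)^{2} + f\right) - 161424 = \left(\left(-158\right)^{2} + 35700\right) - 161424 = \left(24964 + 35700\right) - 161424 = 60664 - 161424 = -100760$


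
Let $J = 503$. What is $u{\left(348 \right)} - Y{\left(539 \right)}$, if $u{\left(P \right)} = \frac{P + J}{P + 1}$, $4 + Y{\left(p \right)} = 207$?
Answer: $- \frac{69996}{349} \approx -200.56$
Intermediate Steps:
$Y{\left(p \right)} = 203$ ($Y{\left(p \right)} = -4 + 207 = 203$)
$u{\left(P \right)} = \frac{503 + P}{1 + P}$ ($u{\left(P \right)} = \frac{P + 503}{P + 1} = \frac{503 + P}{1 + P}$)
$u{\left(348 \right)} - Y{\left(539 \right)} = \frac{503 + 348}{1 + 348} - 203 = \frac{1}{349} \cdot 851 - 203 = \frac{851}{349} - 203 = - \frac{69996}{349}$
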